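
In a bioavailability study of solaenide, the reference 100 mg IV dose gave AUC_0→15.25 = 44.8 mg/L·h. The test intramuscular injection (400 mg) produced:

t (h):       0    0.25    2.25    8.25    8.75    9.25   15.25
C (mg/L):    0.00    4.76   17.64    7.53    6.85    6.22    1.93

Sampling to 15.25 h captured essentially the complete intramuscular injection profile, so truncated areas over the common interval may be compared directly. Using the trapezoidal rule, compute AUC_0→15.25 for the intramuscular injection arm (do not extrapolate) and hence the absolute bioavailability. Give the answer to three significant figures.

F = 0.724

Trapezoidal AUC_0→15.25 (intramuscular injection):
  [0→0.25]: (0.00+4.76)/2 × 0.25 = 0.595
  [0.25→2.25]: (4.76+17.64)/2 × 2 = 22.4
  [2.25→8.25]: (17.64+7.53)/2 × 6 = 75.51
  [8.25→8.75]: (7.53+6.85)/2 × 0.5 = 3.595
  [8.75→9.25]: (6.85+6.22)/2 × 0.5 = 3.2675
  [9.25→15.25]: (6.22+1.93)/2 × 6 = 24.45
  Sum = 129.8175 mg/L·h
F = (AUC_ev/D_ev)/(AUC_iv/D_iv) = (129.8175/400)/(44.8/100) = 0.32454375/0.448 = 0.7244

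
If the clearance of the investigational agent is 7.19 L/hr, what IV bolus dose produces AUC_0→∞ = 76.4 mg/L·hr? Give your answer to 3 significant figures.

Dose = 549 mg

Dose_iv = CL × AUC_0→∞
     = 7.19 × 76.4 = 549.316 mg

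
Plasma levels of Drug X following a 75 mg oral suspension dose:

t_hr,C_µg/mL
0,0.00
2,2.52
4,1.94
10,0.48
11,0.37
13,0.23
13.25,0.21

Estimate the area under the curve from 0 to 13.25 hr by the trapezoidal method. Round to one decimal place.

AUC = 15.3 µg/mL·hr

Trapezoidal AUC_0→13.25:
  [0→2]: (0.00+2.52)/2 × 2 = 2.52
  [2→4]: (2.52+1.94)/2 × 2 = 4.46
  [4→10]: (1.94+0.48)/2 × 6 = 7.26
  [10→11]: (0.48+0.37)/2 × 1 = 0.425
  [11→13]: (0.37+0.23)/2 × 2 = 0.6
  [13→13.25]: (0.23+0.21)/2 × 0.25 = 0.055
  Sum = 15.32 µg/mL·hr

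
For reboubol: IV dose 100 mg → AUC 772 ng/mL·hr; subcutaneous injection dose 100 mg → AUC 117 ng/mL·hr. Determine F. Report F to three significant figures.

F = 0.152

F = (AUC_ev / D_ev) / (AUC_iv / D_iv)
  = (117/100) / (772/100)
  = 1.17 / 7.72 = 0.1516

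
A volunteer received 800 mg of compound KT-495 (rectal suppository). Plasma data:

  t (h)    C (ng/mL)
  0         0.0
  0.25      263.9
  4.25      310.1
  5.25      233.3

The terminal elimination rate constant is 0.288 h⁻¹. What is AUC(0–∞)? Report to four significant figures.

Trapezoidal AUC_0→5.25:
  [0→0.25]: (0.0+263.9)/2 × 0.25 = 32.9875
  [0.25→4.25]: (263.9+310.1)/2 × 4 = 1148.0
  [4.25→5.25]: (310.1+233.3)/2 × 1 = 271.7
  Sum = 1452.6875 ng/mL·h
Extrapolated tail: C_last / k_e = 233.3 / 0.288 = 810.069
AUC_0→∞ = 1452.6875 + 810.069 = 2262.7565 ng/mL·h

AUC = 2263 ng/mL·h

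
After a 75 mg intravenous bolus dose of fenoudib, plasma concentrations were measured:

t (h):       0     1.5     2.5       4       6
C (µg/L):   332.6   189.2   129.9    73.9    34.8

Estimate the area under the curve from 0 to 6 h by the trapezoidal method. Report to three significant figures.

Trapezoidal AUC_0→6:
  [0→1.5]: (332.6+189.2)/2 × 1.5 = 391.35
  [1.5→2.5]: (189.2+129.9)/2 × 1 = 159.55
  [2.5→4]: (129.9+73.9)/2 × 1.5 = 152.85
  [4→6]: (73.9+34.8)/2 × 2 = 108.7
  Sum = 812.45 µg/L·h

AUC = 812 µg/L·h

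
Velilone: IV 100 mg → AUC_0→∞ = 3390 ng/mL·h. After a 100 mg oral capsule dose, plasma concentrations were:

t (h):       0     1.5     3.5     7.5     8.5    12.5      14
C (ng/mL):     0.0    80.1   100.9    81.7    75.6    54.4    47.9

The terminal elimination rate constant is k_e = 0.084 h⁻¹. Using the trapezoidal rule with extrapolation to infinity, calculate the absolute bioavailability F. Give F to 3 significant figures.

Trapezoidal AUC_0→14 (oral capsule):
  [0→1.5]: (0.0+80.1)/2 × 1.5 = 60.075
  [1.5→3.5]: (80.1+100.9)/2 × 2 = 181.0
  [3.5→7.5]: (100.9+81.7)/2 × 4 = 365.2
  [7.5→8.5]: (81.7+75.6)/2 × 1 = 78.65
  [8.5→12.5]: (75.6+54.4)/2 × 4 = 260.0
  [12.5→14]: (54.4+47.9)/2 × 1.5 = 76.725
  Sum = 1021.65 ng/mL·h
Tail: C_last/k_e = 47.9/0.084 = 570.238
AUC_0→∞ (oral capsule) = 1021.65 + 570.238 = 1591.888 ng/mL·h
F = (AUC_ev/D_ev)/(AUC_iv/D_iv) = (1591.888/100)/(3390/100) = 15.91888/33.9 = 0.4696

F = 0.470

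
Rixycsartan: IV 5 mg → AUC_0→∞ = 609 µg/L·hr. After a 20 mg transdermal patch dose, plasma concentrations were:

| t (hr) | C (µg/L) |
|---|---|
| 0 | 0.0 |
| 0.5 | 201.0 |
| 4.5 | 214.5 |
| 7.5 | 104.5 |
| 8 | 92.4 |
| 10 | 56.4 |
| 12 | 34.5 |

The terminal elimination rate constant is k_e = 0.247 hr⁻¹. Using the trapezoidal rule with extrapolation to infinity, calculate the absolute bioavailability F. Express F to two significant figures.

Trapezoidal AUC_0→12 (transdermal patch):
  [0→0.5]: (0.0+201.0)/2 × 0.5 = 50.25
  [0.5→4.5]: (201.0+214.5)/2 × 4 = 831.0
  [4.5→7.5]: (214.5+104.5)/2 × 3 = 478.5
  [7.5→8]: (104.5+92.4)/2 × 0.5 = 49.225
  [8→10]: (92.4+56.4)/2 × 2 = 148.8
  [10→12]: (56.4+34.5)/2 × 2 = 90.9
  Sum = 1648.675 µg/L·hr
Tail: C_last/k_e = 34.5/0.247 = 139.676
AUC_0→∞ (transdermal patch) = 1648.675 + 139.676 = 1788.351 µg/L·hr
F = (AUC_ev/D_ev)/(AUC_iv/D_iv) = (1788.351/20)/(609/5) = 89.41755/121.8 = 0.7341

F = 0.73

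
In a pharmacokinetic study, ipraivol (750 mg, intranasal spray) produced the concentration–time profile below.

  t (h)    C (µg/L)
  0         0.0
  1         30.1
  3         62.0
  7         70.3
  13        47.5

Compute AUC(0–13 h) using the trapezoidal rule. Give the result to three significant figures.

AUC = 725 µg/L·h

Trapezoidal AUC_0→13:
  [0→1]: (0.0+30.1)/2 × 1 = 15.05
  [1→3]: (30.1+62.0)/2 × 2 = 92.1
  [3→7]: (62.0+70.3)/2 × 4 = 264.6
  [7→13]: (70.3+47.5)/2 × 6 = 353.4
  Sum = 725.15 µg/L·h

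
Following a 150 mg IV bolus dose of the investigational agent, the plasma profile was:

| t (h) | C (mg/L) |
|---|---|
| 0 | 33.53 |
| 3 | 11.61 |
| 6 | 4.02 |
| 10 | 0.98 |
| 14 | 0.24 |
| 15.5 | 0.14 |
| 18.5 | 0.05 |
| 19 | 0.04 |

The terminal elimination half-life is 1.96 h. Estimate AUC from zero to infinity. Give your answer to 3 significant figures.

Trapezoidal AUC_0→19:
  [0→3]: (33.53+11.61)/2 × 3 = 67.71
  [3→6]: (11.61+4.02)/2 × 3 = 23.445
  [6→10]: (4.02+0.98)/2 × 4 = 10.0
  [10→14]: (0.98+0.24)/2 × 4 = 2.44
  [14→15.5]: (0.24+0.14)/2 × 1.5 = 0.285
  [15.5→18.5]: (0.14+0.05)/2 × 3 = 0.285
  [18.5→19]: (0.05+0.04)/2 × 0.5 = 0.0225
  Sum = 104.1875 mg/L·h
k_e = ln2 / t½ = 0.693147 / 1.96 = 0.3536 h^-1
Extrapolated tail: C_last / k_e = 0.04 / 0.3536 = 0.113
AUC_0→∞ = 104.1875 + 0.113 = 104.3005 mg/L·h

AUC = 104 mg/L·h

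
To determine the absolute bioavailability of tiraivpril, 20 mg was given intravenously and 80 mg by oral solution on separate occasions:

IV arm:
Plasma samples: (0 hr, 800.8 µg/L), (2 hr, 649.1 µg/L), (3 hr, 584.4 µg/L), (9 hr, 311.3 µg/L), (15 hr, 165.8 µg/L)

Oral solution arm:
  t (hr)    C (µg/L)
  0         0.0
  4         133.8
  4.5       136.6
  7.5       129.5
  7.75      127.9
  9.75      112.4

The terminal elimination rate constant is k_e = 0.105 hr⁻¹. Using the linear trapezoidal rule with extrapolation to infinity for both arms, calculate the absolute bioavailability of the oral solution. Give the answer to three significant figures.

Trapezoidal AUC_0→15 (IV):
  [0→2]: (800.8+649.1)/2 × 2 = 1449.9
  [2→3]: (649.1+584.4)/2 × 1 = 616.75
  [3→9]: (584.4+311.3)/2 × 6 = 2687.1
  [9→15]: (311.3+165.8)/2 × 6 = 1431.3
  Sum = 6185.05 µg/L·hr
IV tail: 165.8/0.105 = 1579.048; AUC_iv,0→∞ = 6185.05 + 1579.048 = 7764.098 µg/L·hr
Trapezoidal AUC_0→9.75 (oral solution):
  [0→4]: (0.0+133.8)/2 × 4 = 267.6
  [4→4.5]: (133.8+136.6)/2 × 0.5 = 67.6
  [4.5→7.5]: (136.6+129.5)/2 × 3 = 399.15
  [7.5→7.75]: (129.5+127.9)/2 × 0.25 = 32.175
  [7.75→9.75]: (127.9+112.4)/2 × 2 = 240.3
  Sum = 1006.825 µg/L·hr
oral solution tail: 112.4/0.105 = 1070.476; AUC_ev,0→∞ = 1006.825 + 1070.476 = 2077.301 µg/L·hr
F = (AUC_ev/D_ev)/(AUC_iv/D_iv) = (2077.301/80)/(7764.098/20) = 25.9663/388.2049 = 0.0669

F = 0.0669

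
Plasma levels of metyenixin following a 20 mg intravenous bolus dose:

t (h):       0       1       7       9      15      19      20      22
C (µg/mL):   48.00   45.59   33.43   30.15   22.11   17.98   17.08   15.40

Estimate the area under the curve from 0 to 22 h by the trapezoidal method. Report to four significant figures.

AUC = 634.4 µg/mL·h

Trapezoidal AUC_0→22:
  [0→1]: (48.00+45.59)/2 × 1 = 46.795
  [1→7]: (45.59+33.43)/2 × 6 = 237.06
  [7→9]: (33.43+30.15)/2 × 2 = 63.58
  [9→15]: (30.15+22.11)/2 × 6 = 156.78
  [15→19]: (22.11+17.98)/2 × 4 = 80.18
  [19→20]: (17.98+17.08)/2 × 1 = 17.53
  [20→22]: (17.08+15.40)/2 × 2 = 32.48
  Sum = 634.405 µg/mL·h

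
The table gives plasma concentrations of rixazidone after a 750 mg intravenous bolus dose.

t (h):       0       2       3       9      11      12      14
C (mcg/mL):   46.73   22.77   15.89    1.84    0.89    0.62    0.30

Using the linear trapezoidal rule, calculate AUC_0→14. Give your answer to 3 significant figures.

AUC = 146 mcg/mL·h

Trapezoidal AUC_0→14:
  [0→2]: (46.73+22.77)/2 × 2 = 69.5
  [2→3]: (22.77+15.89)/2 × 1 = 19.33
  [3→9]: (15.89+1.84)/2 × 6 = 53.19
  [9→11]: (1.84+0.89)/2 × 2 = 2.73
  [11→12]: (0.89+0.62)/2 × 1 = 0.755
  [12→14]: (0.62+0.30)/2 × 2 = 0.92
  Sum = 146.425 mcg/mL·h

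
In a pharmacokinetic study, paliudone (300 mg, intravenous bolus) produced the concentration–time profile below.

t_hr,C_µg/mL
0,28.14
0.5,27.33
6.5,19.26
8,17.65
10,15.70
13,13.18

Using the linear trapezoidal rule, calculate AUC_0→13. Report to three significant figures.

AUC = 258 µg/mL·hr

Trapezoidal AUC_0→13:
  [0→0.5]: (28.14+27.33)/2 × 0.5 = 13.8675
  [0.5→6.5]: (27.33+19.26)/2 × 6 = 139.77
  [6.5→8]: (19.26+17.65)/2 × 1.5 = 27.6825
  [8→10]: (17.65+15.70)/2 × 2 = 33.35
  [10→13]: (15.70+13.18)/2 × 3 = 43.32
  Sum = 257.99 µg/mL·hr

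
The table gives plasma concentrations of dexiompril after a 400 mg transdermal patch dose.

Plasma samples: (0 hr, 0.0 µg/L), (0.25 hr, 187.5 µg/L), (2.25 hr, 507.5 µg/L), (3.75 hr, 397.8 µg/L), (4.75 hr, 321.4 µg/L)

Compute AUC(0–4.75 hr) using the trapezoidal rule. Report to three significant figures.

Trapezoidal AUC_0→4.75:
  [0→0.25]: (0.0+187.5)/2 × 0.25 = 23.4375
  [0.25→2.25]: (187.5+507.5)/2 × 2 = 695.0
  [2.25→3.75]: (507.5+397.8)/2 × 1.5 = 678.975
  [3.75→4.75]: (397.8+321.4)/2 × 1 = 359.6
  Sum = 1757.0125 µg/L·hr

AUC = 1760 µg/L·hr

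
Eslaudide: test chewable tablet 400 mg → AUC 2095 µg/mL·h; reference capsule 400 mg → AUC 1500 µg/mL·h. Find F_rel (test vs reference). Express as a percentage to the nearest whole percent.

F_rel = (AUC_test/D_test) / (AUC_ref/D_ref)
      = (2095/400) / (1500/400)
      = 5.2375 / 3.75 = 1.3967 = 139.67%

F_rel = 140%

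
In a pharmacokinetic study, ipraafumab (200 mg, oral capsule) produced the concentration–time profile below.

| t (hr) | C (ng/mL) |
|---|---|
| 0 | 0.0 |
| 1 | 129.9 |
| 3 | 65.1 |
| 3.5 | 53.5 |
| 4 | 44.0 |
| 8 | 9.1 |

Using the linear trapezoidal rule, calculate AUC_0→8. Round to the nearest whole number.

Trapezoidal AUC_0→8:
  [0→1]: (0.0+129.9)/2 × 1 = 64.95
  [1→3]: (129.9+65.1)/2 × 2 = 195.0
  [3→3.5]: (65.1+53.5)/2 × 0.5 = 29.65
  [3.5→4]: (53.5+44.0)/2 × 0.5 = 24.375
  [4→8]: (44.0+9.1)/2 × 4 = 106.2
  Sum = 420.175 ng/mL·hr

AUC = 420 ng/mL·hr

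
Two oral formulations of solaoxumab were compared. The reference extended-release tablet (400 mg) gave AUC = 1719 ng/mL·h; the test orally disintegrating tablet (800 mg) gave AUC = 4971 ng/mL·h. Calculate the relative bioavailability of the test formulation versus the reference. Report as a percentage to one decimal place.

F_rel = 144.6%

F_rel = (AUC_test/D_test) / (AUC_ref/D_ref)
      = (4971/800) / (1719/400)
      = 6.21375 / 4.2975 = 1.4459 = 144.59%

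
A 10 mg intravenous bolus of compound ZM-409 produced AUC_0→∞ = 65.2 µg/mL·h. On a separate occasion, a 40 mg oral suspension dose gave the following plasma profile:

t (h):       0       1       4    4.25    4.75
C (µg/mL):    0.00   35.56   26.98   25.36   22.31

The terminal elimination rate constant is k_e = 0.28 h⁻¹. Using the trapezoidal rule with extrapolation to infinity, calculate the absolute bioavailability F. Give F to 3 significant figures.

Trapezoidal AUC_0→4.75 (oral suspension):
  [0→1]: (0.00+35.56)/2 × 1 = 17.78
  [1→4]: (35.56+26.98)/2 × 3 = 93.81
  [4→4.25]: (26.98+25.36)/2 × 0.25 = 6.5425
  [4.25→4.75]: (25.36+22.31)/2 × 0.5 = 11.9175
  Sum = 130.05 µg/mL·h
Tail: C_last/k_e = 22.31/0.28 = 79.679
AUC_0→∞ (oral suspension) = 130.05 + 79.679 = 209.729 µg/mL·h
F = (AUC_ev/D_ev)/(AUC_iv/D_iv) = (209.729/40)/(65.2/10) = 5.243225/6.52 = 0.8042

F = 0.804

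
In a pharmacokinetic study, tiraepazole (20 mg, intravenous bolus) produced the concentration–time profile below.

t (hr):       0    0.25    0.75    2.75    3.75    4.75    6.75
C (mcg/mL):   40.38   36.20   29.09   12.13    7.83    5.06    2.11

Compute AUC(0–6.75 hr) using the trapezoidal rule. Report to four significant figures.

AUC = 90.71 mcg/mL·hr

Trapezoidal AUC_0→6.75:
  [0→0.25]: (40.38+36.20)/2 × 0.25 = 9.5725
  [0.25→0.75]: (36.20+29.09)/2 × 0.5 = 16.3225
  [0.75→2.75]: (29.09+12.13)/2 × 2 = 41.22
  [2.75→3.75]: (12.13+7.83)/2 × 1 = 9.98
  [3.75→4.75]: (7.83+5.06)/2 × 1 = 6.445
  [4.75→6.75]: (5.06+2.11)/2 × 2 = 7.17
  Sum = 90.71 mcg/mL·hr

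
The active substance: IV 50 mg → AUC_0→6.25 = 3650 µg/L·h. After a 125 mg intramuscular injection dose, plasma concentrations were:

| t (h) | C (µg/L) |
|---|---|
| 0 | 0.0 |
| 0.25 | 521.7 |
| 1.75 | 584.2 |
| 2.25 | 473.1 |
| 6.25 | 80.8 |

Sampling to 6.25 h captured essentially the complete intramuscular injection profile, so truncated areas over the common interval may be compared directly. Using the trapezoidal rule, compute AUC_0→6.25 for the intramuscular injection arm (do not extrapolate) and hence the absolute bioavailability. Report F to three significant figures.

F = 0.248

Trapezoidal AUC_0→6.25 (intramuscular injection):
  [0→0.25]: (0.0+521.7)/2 × 0.25 = 65.2125
  [0.25→1.75]: (521.7+584.2)/2 × 1.5 = 829.425
  [1.75→2.25]: (584.2+473.1)/2 × 0.5 = 264.325
  [2.25→6.25]: (473.1+80.8)/2 × 4 = 1107.8
  Sum = 2266.7625 µg/L·h
F = (AUC_ev/D_ev)/(AUC_iv/D_iv) = (2266.7625/125)/(3650/50) = 18.1341/73 = 0.2484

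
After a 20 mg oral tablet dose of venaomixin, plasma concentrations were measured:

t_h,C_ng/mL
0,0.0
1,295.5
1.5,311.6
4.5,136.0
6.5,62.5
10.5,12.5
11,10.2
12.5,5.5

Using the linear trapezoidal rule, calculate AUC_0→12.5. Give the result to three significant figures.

AUC = 1340 ng/mL·h

Trapezoidal AUC_0→12.5:
  [0→1]: (0.0+295.5)/2 × 1 = 147.75
  [1→1.5]: (295.5+311.6)/2 × 0.5 = 151.775
  [1.5→4.5]: (311.6+136.0)/2 × 3 = 671.4
  [4.5→6.5]: (136.0+62.5)/2 × 2 = 198.5
  [6.5→10.5]: (62.5+12.5)/2 × 4 = 150.0
  [10.5→11]: (12.5+10.2)/2 × 0.5 = 5.675
  [11→12.5]: (10.2+5.5)/2 × 1.5 = 11.775
  Sum = 1336.875 ng/mL·h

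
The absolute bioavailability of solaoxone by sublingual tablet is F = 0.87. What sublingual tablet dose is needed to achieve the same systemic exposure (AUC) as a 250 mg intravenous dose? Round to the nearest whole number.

For equal systemic exposure: F × D_ev = D_iv
D_ev = D_iv / F = 250 / 0.87 = 287.356 mg

D_sublingual = 287 mg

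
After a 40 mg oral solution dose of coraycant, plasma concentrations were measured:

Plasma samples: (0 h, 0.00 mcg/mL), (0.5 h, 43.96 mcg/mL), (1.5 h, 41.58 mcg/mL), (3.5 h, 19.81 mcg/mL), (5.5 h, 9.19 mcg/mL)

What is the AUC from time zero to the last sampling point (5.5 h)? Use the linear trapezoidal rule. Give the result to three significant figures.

AUC = 144 mcg/mL·h

Trapezoidal AUC_0→5.5:
  [0→0.5]: (0.00+43.96)/2 × 0.5 = 10.99
  [0.5→1.5]: (43.96+41.58)/2 × 1 = 42.77
  [1.5→3.5]: (41.58+19.81)/2 × 2 = 61.39
  [3.5→5.5]: (19.81+9.19)/2 × 2 = 29.0
  Sum = 144.15 mcg/mL·h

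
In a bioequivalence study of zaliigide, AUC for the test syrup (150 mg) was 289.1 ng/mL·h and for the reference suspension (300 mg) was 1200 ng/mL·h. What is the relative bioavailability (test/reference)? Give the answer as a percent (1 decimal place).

F_rel = 48.2%

F_rel = (AUC_test/D_test) / (AUC_ref/D_ref)
      = (289.1/150) / (1200/300)
      = 1.92733 / 4 = 0.4818 = 48.18%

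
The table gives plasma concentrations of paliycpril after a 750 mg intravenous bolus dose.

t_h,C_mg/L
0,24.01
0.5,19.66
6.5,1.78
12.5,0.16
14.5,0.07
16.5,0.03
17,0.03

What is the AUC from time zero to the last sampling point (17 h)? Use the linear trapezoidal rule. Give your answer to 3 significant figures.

Trapezoidal AUC_0→17:
  [0→0.5]: (24.01+19.66)/2 × 0.5 = 10.9175
  [0.5→6.5]: (19.66+1.78)/2 × 6 = 64.32
  [6.5→12.5]: (1.78+0.16)/2 × 6 = 5.82
  [12.5→14.5]: (0.16+0.07)/2 × 2 = 0.23
  [14.5→16.5]: (0.07+0.03)/2 × 2 = 0.1
  [16.5→17]: (0.03+0.03)/2 × 0.5 = 0.015
  Sum = 81.4025 mg/L·h

AUC = 81.4 mg/L·h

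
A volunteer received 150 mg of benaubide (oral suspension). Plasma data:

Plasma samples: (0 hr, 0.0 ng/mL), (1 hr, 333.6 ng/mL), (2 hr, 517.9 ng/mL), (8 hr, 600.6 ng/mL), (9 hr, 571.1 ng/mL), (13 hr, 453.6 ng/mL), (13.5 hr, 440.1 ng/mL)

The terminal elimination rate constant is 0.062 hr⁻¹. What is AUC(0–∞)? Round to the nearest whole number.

Trapezoidal AUC_0→13.5:
  [0→1]: (0.0+333.6)/2 × 1 = 166.8
  [1→2]: (333.6+517.9)/2 × 1 = 425.75
  [2→8]: (517.9+600.6)/2 × 6 = 3355.5
  [8→9]: (600.6+571.1)/2 × 1 = 585.85
  [9→13]: (571.1+453.6)/2 × 4 = 2049.4
  [13→13.5]: (453.6+440.1)/2 × 0.5 = 223.425
  Sum = 6806.725 ng/mL·hr
Extrapolated tail: C_last / k_e = 440.1 / 0.062 = 7098.387
AUC_0→∞ = 6806.725 + 7098.387 = 13905.112 ng/mL·hr

AUC = 13905 ng/mL·hr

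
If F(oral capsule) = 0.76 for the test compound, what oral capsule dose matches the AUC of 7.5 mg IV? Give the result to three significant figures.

For equal systemic exposure: F × D_ev = D_iv
D_ev = D_iv / F = 7.5 / 0.76 = 9.86842 mg

D_oral = 9.87 mg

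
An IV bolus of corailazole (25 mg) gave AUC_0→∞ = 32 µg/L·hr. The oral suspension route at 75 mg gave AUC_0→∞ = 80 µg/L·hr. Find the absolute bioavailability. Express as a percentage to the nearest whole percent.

F = (AUC_ev / D_ev) / (AUC_iv / D_iv)
  = (80/75) / (32/25)
  = 1.06667 / 1.28 = 0.8333
  = 83.33%

F = 83%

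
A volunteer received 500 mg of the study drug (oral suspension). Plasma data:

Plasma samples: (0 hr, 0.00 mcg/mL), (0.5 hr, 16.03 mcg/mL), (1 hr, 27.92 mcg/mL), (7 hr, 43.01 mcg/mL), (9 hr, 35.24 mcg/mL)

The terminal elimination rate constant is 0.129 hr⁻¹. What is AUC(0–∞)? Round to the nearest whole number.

Trapezoidal AUC_0→9:
  [0→0.5]: (0.00+16.03)/2 × 0.5 = 4.0075
  [0.5→1]: (16.03+27.92)/2 × 0.5 = 10.9875
  [1→7]: (27.92+43.01)/2 × 6 = 212.79
  [7→9]: (43.01+35.24)/2 × 2 = 78.25
  Sum = 306.035 mcg/mL·hr
Extrapolated tail: C_last / k_e = 35.24 / 0.129 = 273.178
AUC_0→∞ = 306.035 + 273.178 = 579.213 mcg/mL·hr

AUC = 579 mcg/mL·hr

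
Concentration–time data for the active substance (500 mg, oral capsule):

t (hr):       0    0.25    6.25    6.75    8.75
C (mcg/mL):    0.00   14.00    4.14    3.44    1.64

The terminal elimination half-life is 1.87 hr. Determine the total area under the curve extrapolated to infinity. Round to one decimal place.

Trapezoidal AUC_0→8.75:
  [0→0.25]: (0.00+14.00)/2 × 0.25 = 1.75
  [0.25→6.25]: (14.00+4.14)/2 × 6 = 54.42
  [6.25→6.75]: (4.14+3.44)/2 × 0.5 = 1.895
  [6.75→8.75]: (3.44+1.64)/2 × 2 = 5.08
  Sum = 63.145 mcg/mL·hr
k_e = ln2 / t½ = 0.693147 / 1.87 = 0.3707 hr^-1
Extrapolated tail: C_last / k_e = 1.64 / 0.3707 = 4.424
AUC_0→∞ = 63.145 + 4.424 = 67.569 mcg/mL·hr

AUC = 67.6 mcg/mL·hr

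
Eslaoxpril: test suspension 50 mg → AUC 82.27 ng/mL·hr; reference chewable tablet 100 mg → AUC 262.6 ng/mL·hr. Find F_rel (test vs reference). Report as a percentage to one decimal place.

F_rel = (AUC_test/D_test) / (AUC_ref/D_ref)
      = (82.27/50) / (262.6/100)
      = 1.6454 / 2.626 = 0.6266 = 62.66%

F_rel = 62.7%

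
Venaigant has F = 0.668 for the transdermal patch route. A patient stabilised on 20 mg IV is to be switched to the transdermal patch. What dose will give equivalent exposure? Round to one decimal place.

For equal systemic exposure: F × D_ev = D_iv
D_ev = D_iv / F = 20 / 0.668 = 29.9401 mg

D_transdermal = 29.9 mg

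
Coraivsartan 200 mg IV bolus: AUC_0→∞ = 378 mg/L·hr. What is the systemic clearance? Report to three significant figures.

CL = Dose_iv / AUC_0→∞
   = 200 / 378 = 0.529101 L/hr

CL = 0.529 L/hr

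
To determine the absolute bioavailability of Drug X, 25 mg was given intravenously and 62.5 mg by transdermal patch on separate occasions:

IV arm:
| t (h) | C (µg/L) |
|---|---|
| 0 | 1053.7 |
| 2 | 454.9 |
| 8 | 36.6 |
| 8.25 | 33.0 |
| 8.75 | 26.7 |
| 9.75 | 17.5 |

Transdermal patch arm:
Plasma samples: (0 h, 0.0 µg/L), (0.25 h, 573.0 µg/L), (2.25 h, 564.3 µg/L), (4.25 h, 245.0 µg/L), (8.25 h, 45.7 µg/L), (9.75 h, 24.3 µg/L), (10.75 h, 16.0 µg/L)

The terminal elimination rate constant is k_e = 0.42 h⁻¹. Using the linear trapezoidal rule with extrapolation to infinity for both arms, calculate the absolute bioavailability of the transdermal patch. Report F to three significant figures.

F = 0.353

Trapezoidal AUC_0→9.75 (IV):
  [0→2]: (1053.7+454.9)/2 × 2 = 1508.6
  [2→8]: (454.9+36.6)/2 × 6 = 1474.5
  [8→8.25]: (36.6+33.0)/2 × 0.25 = 8.7
  [8.25→8.75]: (33.0+26.7)/2 × 0.5 = 14.925
  [8.75→9.75]: (26.7+17.5)/2 × 1 = 22.1
  Sum = 3028.825 µg/L·h
IV tail: 17.5/0.42 = 41.667; AUC_iv,0→∞ = 3028.825 + 41.667 = 3070.492 µg/L·h
Trapezoidal AUC_0→10.75 (transdermal patch):
  [0→0.25]: (0.0+573.0)/2 × 0.25 = 71.625
  [0.25→2.25]: (573.0+564.3)/2 × 2 = 1137.3
  [2.25→4.25]: (564.3+245.0)/2 × 2 = 809.3
  [4.25→8.25]: (245.0+45.7)/2 × 4 = 581.4
  [8.25→9.75]: (45.7+24.3)/2 × 1.5 = 52.5
  [9.75→10.75]: (24.3+16.0)/2 × 1 = 20.15
  Sum = 2672.275 µg/L·h
transdermal patch tail: 16.0/0.42 = 38.095; AUC_ev,0→∞ = 2672.275 + 38.095 = 2710.37 µg/L·h
F = (AUC_ev/D_ev)/(AUC_iv/D_iv) = (2710.37/62.5)/(3070.492/25) = 43.36592/122.81968 = 0.3531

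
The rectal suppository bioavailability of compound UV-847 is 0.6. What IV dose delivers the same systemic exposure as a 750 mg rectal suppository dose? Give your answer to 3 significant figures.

Systemic exposure from an extravascular dose = F × D_ev, so the equivalent IV dose is F × D_ev.
D_iv = F × D_ev = 0.6 × 750 = 450 mg

D_iv = 450 mg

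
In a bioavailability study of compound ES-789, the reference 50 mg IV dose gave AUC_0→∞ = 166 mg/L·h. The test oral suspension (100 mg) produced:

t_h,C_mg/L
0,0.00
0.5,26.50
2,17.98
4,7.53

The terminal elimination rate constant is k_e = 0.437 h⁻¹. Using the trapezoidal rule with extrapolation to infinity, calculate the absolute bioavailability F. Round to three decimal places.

F = 0.249

Trapezoidal AUC_0→4 (oral suspension):
  [0→0.5]: (0.00+26.50)/2 × 0.5 = 6.625
  [0.5→2]: (26.50+17.98)/2 × 1.5 = 33.36
  [2→4]: (17.98+7.53)/2 × 2 = 25.51
  Sum = 65.495 mg/L·h
Tail: C_last/k_e = 7.53/0.437 = 17.231
AUC_0→∞ (oral suspension) = 65.495 + 17.231 = 82.726 mg/L·h
F = (AUC_ev/D_ev)/(AUC_iv/D_iv) = (82.726/100)/(166/50) = 0.82726/3.32 = 0.2492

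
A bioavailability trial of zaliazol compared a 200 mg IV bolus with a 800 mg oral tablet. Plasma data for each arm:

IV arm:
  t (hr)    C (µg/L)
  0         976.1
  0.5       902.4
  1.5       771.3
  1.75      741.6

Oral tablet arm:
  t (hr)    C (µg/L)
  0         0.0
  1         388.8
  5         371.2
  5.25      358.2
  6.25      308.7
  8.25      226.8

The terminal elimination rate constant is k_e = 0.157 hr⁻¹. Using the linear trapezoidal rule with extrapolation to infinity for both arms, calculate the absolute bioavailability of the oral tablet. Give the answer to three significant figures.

F = 0.166

Trapezoidal AUC_0→1.75 (IV):
  [0→0.5]: (976.1+902.4)/2 × 0.5 = 469.625
  [0.5→1.5]: (902.4+771.3)/2 × 1 = 836.85
  [1.5→1.75]: (771.3+741.6)/2 × 0.25 = 189.1125
  Sum = 1495.5875 µg/L·hr
IV tail: 741.6/0.157 = 4723.567; AUC_iv,0→∞ = 1495.5875 + 4723.567 = 6219.1545 µg/L·hr
Trapezoidal AUC_0→8.25 (oral tablet):
  [0→1]: (0.0+388.8)/2 × 1 = 194.4
  [1→5]: (388.8+371.2)/2 × 4 = 1520.0
  [5→5.25]: (371.2+358.2)/2 × 0.25 = 91.175
  [5.25→6.25]: (358.2+308.7)/2 × 1 = 333.45
  [6.25→8.25]: (308.7+226.8)/2 × 2 = 535.5
  Sum = 2674.525 µg/L·hr
oral tablet tail: 226.8/0.157 = 1444.586; AUC_ev,0→∞ = 2674.525 + 1444.586 = 4119.111 µg/L·hr
F = (AUC_ev/D_ev)/(AUC_iv/D_iv) = (4119.111/800)/(6219.1545/200) = 5.14889/31.0958 = 0.1656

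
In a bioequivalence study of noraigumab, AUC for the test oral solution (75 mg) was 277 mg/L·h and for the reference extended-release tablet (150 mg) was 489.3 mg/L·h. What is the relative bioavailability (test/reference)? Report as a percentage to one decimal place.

F_rel = (AUC_test/D_test) / (AUC_ref/D_ref)
      = (277/75) / (489.3/150)
      = 3.69333 / 3.262 = 1.1322 = 113.22%

F_rel = 113.2%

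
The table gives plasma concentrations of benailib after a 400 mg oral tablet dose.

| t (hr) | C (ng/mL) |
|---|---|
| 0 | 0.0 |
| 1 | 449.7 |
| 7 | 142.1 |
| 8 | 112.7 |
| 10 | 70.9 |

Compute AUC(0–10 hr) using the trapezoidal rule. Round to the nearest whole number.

AUC = 2311 ng/mL·hr

Trapezoidal AUC_0→10:
  [0→1]: (0.0+449.7)/2 × 1 = 224.85
  [1→7]: (449.7+142.1)/2 × 6 = 1775.4
  [7→8]: (142.1+112.7)/2 × 1 = 127.4
  [8→10]: (112.7+70.9)/2 × 2 = 183.6
  Sum = 2311.25 ng/mL·hr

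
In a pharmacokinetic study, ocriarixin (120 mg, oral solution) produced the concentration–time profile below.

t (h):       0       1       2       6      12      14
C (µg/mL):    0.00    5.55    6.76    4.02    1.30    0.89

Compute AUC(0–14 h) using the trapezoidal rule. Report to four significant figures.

AUC = 48.64 µg/mL·h

Trapezoidal AUC_0→14:
  [0→1]: (0.00+5.55)/2 × 1 = 2.775
  [1→2]: (5.55+6.76)/2 × 1 = 6.155
  [2→6]: (6.76+4.02)/2 × 4 = 21.56
  [6→12]: (4.02+1.30)/2 × 6 = 15.96
  [12→14]: (1.30+0.89)/2 × 2 = 2.19
  Sum = 48.64 µg/mL·h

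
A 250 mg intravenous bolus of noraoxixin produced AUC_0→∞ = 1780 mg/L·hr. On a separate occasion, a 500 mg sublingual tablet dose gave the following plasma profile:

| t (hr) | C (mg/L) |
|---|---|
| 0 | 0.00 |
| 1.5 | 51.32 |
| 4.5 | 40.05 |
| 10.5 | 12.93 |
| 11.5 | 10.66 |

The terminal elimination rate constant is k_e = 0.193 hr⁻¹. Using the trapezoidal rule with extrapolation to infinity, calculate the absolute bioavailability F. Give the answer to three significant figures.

Trapezoidal AUC_0→11.5 (sublingual tablet):
  [0→1.5]: (0.00+51.32)/2 × 1.5 = 38.49
  [1.5→4.5]: (51.32+40.05)/2 × 3 = 137.055
  [4.5→10.5]: (40.05+12.93)/2 × 6 = 158.94
  [10.5→11.5]: (12.93+10.66)/2 × 1 = 11.795
  Sum = 346.28 mg/L·hr
Tail: C_last/k_e = 10.66/0.193 = 55.233
AUC_0→∞ (sublingual tablet) = 346.28 + 55.233 = 401.513 mg/L·hr
F = (AUC_ev/D_ev)/(AUC_iv/D_iv) = (401.513/500)/(1780/250) = 0.803026/7.12 = 0.1128

F = 0.113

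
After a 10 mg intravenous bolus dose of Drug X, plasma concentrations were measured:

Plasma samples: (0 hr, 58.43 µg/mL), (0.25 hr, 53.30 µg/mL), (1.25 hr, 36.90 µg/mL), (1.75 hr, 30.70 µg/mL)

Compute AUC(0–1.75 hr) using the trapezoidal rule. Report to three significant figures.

Trapezoidal AUC_0→1.75:
  [0→0.25]: (58.43+53.30)/2 × 0.25 = 13.96625
  [0.25→1.25]: (53.30+36.90)/2 × 1 = 45.1
  [1.25→1.75]: (36.90+30.70)/2 × 0.5 = 16.9
  Sum = 75.96625 µg/mL·hr

AUC = 76.0 µg/mL·hr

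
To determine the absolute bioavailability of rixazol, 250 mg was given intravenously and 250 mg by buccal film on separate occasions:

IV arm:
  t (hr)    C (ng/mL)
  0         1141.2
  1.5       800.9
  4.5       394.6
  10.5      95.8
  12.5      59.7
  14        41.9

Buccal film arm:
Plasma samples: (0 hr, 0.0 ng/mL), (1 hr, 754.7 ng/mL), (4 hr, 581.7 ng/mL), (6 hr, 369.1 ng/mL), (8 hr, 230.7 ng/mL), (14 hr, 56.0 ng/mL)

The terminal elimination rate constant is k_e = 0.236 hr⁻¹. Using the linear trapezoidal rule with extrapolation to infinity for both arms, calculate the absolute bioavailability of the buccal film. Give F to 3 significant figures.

Trapezoidal AUC_0→14 (IV):
  [0→1.5]: (1141.2+800.9)/2 × 1.5 = 1456.575
  [1.5→4.5]: (800.9+394.6)/2 × 3 = 1793.25
  [4.5→10.5]: (394.6+95.8)/2 × 6 = 1471.2
  [10.5→12.5]: (95.8+59.7)/2 × 2 = 155.5
  [12.5→14]: (59.7+41.9)/2 × 1.5 = 76.2
  Sum = 4952.725 ng/mL·hr
IV tail: 41.9/0.236 = 177.542; AUC_iv,0→∞ = 4952.725 + 177.542 = 5130.267 ng/mL·hr
Trapezoidal AUC_0→14 (buccal film):
  [0→1]: (0.0+754.7)/2 × 1 = 377.35
  [1→4]: (754.7+581.7)/2 × 3 = 2004.6
  [4→6]: (581.7+369.1)/2 × 2 = 950.8
  [6→8]: (369.1+230.7)/2 × 2 = 599.8
  [8→14]: (230.7+56.0)/2 × 6 = 860.1
  Sum = 4792.65 ng/mL·hr
buccal film tail: 56.0/0.236 = 237.288; AUC_ev,0→∞ = 4792.65 + 237.288 = 5029.938 ng/mL·hr
F = (AUC_ev/D_ev)/(AUC_iv/D_iv) = (5029.938/250)/(5130.267/250) = 20.119752/20.521068 = 0.9804

F = 0.980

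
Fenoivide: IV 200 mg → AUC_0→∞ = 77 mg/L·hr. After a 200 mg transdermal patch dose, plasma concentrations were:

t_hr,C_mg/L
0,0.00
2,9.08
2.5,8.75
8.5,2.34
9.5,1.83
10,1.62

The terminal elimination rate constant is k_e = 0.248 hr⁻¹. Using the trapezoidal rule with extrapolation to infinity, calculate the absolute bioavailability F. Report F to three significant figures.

Trapezoidal AUC_0→10 (transdermal patch):
  [0→2]: (0.00+9.08)/2 × 2 = 9.08
  [2→2.5]: (9.08+8.75)/2 × 0.5 = 4.4575
  [2.5→8.5]: (8.75+2.34)/2 × 6 = 33.27
  [8.5→9.5]: (2.34+1.83)/2 × 1 = 2.085
  [9.5→10]: (1.83+1.62)/2 × 0.5 = 0.8625
  Sum = 49.755 mg/L·hr
Tail: C_last/k_e = 1.62/0.248 = 6.532
AUC_0→∞ (transdermal patch) = 49.755 + 6.532 = 56.287 mg/L·hr
F = (AUC_ev/D_ev)/(AUC_iv/D_iv) = (56.287/200)/(77/200) = 0.281435/0.385 = 0.7310

F = 0.731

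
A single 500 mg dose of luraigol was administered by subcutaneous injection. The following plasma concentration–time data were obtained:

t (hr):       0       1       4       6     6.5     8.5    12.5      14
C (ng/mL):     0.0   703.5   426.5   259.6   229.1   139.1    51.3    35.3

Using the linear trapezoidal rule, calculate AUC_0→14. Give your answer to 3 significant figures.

AUC = 3670 ng/mL·hr

Trapezoidal AUC_0→14:
  [0→1]: (0.0+703.5)/2 × 1 = 351.75
  [1→4]: (703.5+426.5)/2 × 3 = 1695.0
  [4→6]: (426.5+259.6)/2 × 2 = 686.1
  [6→6.5]: (259.6+229.1)/2 × 0.5 = 122.175
  [6.5→8.5]: (229.1+139.1)/2 × 2 = 368.2
  [8.5→12.5]: (139.1+51.3)/2 × 4 = 380.8
  [12.5→14]: (51.3+35.3)/2 × 1.5 = 64.95
  Sum = 3668.975 ng/mL·hr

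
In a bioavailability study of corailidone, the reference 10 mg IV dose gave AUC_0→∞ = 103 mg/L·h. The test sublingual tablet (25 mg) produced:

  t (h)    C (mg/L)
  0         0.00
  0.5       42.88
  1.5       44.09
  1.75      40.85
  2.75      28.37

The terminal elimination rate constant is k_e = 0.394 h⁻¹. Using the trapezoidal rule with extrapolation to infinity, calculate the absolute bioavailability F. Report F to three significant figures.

Trapezoidal AUC_0→2.75 (sublingual tablet):
  [0→0.5]: (0.00+42.88)/2 × 0.5 = 10.72
  [0.5→1.5]: (42.88+44.09)/2 × 1 = 43.485
  [1.5→1.75]: (44.09+40.85)/2 × 0.25 = 10.6175
  [1.75→2.75]: (40.85+28.37)/2 × 1 = 34.61
  Sum = 99.4325 mg/L·h
Tail: C_last/k_e = 28.37/0.394 = 72.005
AUC_0→∞ (sublingual tablet) = 99.4325 + 72.005 = 171.4375 mg/L·h
F = (AUC_ev/D_ev)/(AUC_iv/D_iv) = (171.4375/25)/(103/10) = 6.8575/10.3 = 0.6658

F = 0.666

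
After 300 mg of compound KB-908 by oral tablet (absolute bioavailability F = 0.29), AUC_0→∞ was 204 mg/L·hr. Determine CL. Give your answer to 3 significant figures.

CL = F × Dose / AUC_0→∞
   = 0.29 × 300 / 204 = 0.426471 L/hr

CL = 0.426 L/hr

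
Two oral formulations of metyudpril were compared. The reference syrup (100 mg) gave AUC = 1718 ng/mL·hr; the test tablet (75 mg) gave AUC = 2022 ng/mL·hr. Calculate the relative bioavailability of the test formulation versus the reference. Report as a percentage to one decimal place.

F_rel = (AUC_test/D_test) / (AUC_ref/D_ref)
      = (2022/75) / (1718/100)
      = 26.96 / 17.18 = 1.5693 = 156.93%

F_rel = 156.9%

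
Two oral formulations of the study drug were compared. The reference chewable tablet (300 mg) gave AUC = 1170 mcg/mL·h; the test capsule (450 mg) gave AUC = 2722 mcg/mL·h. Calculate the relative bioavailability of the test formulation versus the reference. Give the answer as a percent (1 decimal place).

F_rel = 155.1%

F_rel = (AUC_test/D_test) / (AUC_ref/D_ref)
      = (2722/450) / (1170/300)
      = 6.04889 / 3.9 = 1.5510 = 155.10%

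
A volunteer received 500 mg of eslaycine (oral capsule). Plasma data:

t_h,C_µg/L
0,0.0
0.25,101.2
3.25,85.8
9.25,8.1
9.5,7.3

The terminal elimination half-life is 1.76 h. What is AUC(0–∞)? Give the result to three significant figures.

Trapezoidal AUC_0→9.5:
  [0→0.25]: (0.0+101.2)/2 × 0.25 = 12.65
  [0.25→3.25]: (101.2+85.8)/2 × 3 = 280.5
  [3.25→9.25]: (85.8+8.1)/2 × 6 = 281.7
  [9.25→9.5]: (8.1+7.3)/2 × 0.25 = 1.925
  Sum = 576.775 µg/L·h
k_e = ln2 / t½ = 0.693147 / 1.76 = 0.3938 h^-1
Extrapolated tail: C_last / k_e = 7.3 / 0.3938 = 18.537
AUC_0→∞ = 576.775 + 18.537 = 595.312 µg/L·h

AUC = 595 µg/L·h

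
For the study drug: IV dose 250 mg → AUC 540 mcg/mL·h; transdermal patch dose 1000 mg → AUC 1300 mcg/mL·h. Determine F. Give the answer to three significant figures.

F = (AUC_ev / D_ev) / (AUC_iv / D_iv)
  = (1300/1000) / (540/250)
  = 1.3 / 2.16 = 0.6019

F = 0.602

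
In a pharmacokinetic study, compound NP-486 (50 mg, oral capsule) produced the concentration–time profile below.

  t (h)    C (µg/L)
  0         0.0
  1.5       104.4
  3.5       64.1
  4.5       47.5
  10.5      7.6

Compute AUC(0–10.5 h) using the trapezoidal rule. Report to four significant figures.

AUC = 467.9 µg/L·h

Trapezoidal AUC_0→10.5:
  [0→1.5]: (0.0+104.4)/2 × 1.5 = 78.3
  [1.5→3.5]: (104.4+64.1)/2 × 2 = 168.5
  [3.5→4.5]: (64.1+47.5)/2 × 1 = 55.8
  [4.5→10.5]: (47.5+7.6)/2 × 6 = 165.3
  Sum = 467.9 µg/L·h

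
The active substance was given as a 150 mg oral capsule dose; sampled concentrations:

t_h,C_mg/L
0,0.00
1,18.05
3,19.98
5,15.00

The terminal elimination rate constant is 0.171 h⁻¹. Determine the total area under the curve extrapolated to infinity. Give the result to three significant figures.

AUC = 170 mg/L·h

Trapezoidal AUC_0→5:
  [0→1]: (0.00+18.05)/2 × 1 = 9.025
  [1→3]: (18.05+19.98)/2 × 2 = 38.03
  [3→5]: (19.98+15.00)/2 × 2 = 34.98
  Sum = 82.035 mg/L·h
Extrapolated tail: C_last / k_e = 15.00 / 0.171 = 87.719
AUC_0→∞ = 82.035 + 87.719 = 169.754 mg/L·h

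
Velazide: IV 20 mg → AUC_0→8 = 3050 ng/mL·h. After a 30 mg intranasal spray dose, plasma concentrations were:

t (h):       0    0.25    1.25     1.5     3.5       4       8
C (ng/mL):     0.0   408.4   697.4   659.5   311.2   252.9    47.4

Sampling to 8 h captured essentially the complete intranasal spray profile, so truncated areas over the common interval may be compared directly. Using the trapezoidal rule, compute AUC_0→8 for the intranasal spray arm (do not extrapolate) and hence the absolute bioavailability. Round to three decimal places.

F = 0.543

Trapezoidal AUC_0→8 (intranasal spray):
  [0→0.25]: (0.0+408.4)/2 × 0.25 = 51.05
  [0.25→1.25]: (408.4+697.4)/2 × 1 = 552.9
  [1.25→1.5]: (697.4+659.5)/2 × 0.25 = 169.6125
  [1.5→3.5]: (659.5+311.2)/2 × 2 = 970.7
  [3.5→4]: (311.2+252.9)/2 × 0.5 = 141.025
  [4→8]: (252.9+47.4)/2 × 4 = 600.6
  Sum = 2485.8875 ng/mL·h
F = (AUC_ev/D_ev)/(AUC_iv/D_iv) = (2485.8875/30)/(3050/20) = 82.8629/152.5 = 0.5434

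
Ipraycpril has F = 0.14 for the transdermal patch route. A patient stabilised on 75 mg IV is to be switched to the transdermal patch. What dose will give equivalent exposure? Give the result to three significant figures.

For equal systemic exposure: F × D_ev = D_iv
D_ev = D_iv / F = 75 / 0.14 = 535.714 mg

D_transdermal = 536 mg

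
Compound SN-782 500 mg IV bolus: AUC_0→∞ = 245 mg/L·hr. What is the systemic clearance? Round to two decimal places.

CL = 2.04 L/hr

CL = Dose_iv / AUC_0→∞
   = 500 / 245 = 2.04082 L/hr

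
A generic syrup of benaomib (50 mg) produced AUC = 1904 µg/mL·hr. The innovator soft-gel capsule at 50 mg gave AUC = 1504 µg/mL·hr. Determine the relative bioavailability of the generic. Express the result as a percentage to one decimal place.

F_rel = 126.6%

F_rel = (AUC_test/D_test) / (AUC_ref/D_ref)
      = (1904/50) / (1504/50)
      = 38.08 / 30.08 = 1.2660 = 126.60%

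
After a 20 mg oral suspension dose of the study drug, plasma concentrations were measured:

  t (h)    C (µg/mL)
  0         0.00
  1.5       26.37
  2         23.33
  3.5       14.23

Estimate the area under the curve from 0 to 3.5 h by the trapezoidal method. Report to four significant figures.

Trapezoidal AUC_0→3.5:
  [0→1.5]: (0.00+26.37)/2 × 1.5 = 19.7775
  [1.5→2]: (26.37+23.33)/2 × 0.5 = 12.425
  [2→3.5]: (23.33+14.23)/2 × 1.5 = 28.17
  Sum = 60.3725 µg/mL·h

AUC = 60.37 µg/mL·h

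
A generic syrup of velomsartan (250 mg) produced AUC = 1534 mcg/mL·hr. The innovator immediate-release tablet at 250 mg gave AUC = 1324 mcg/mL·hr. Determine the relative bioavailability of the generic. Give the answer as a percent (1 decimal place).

F_rel = (AUC_test/D_test) / (AUC_ref/D_ref)
      = (1534/250) / (1324/250)
      = 6.136 / 5.296 = 1.1586 = 115.86%

F_rel = 115.9%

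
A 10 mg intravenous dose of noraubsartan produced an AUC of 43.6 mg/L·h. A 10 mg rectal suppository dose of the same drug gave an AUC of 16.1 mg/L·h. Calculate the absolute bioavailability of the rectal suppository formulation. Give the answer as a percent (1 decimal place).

F = (AUC_ev / D_ev) / (AUC_iv / D_iv)
  = (16.1/10) / (43.6/10)
  = 1.61 / 4.36 = 0.3693
  = 36.93%

F = 36.9%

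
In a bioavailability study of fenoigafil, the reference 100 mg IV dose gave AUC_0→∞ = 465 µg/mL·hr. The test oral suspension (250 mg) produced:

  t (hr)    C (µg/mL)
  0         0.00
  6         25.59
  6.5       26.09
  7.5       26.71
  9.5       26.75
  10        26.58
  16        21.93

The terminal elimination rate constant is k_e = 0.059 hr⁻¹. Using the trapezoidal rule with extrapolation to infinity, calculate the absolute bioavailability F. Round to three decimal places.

Trapezoidal AUC_0→16 (oral suspension):
  [0→6]: (0.00+25.59)/2 × 6 = 76.77
  [6→6.5]: (25.59+26.09)/2 × 0.5 = 12.92
  [6.5→7.5]: (26.09+26.71)/2 × 1 = 26.4
  [7.5→9.5]: (26.71+26.75)/2 × 2 = 53.46
  [9.5→10]: (26.75+26.58)/2 × 0.5 = 13.3325
  [10→16]: (26.58+21.93)/2 × 6 = 145.53
  Sum = 328.4125 µg/mL·hr
Tail: C_last/k_e = 21.93/0.059 = 371.695
AUC_0→∞ (oral suspension) = 328.4125 + 371.695 = 700.1075 µg/mL·hr
F = (AUC_ev/D_ev)/(AUC_iv/D_iv) = (700.1075/250)/(465/100) = 2.80043/4.65 = 0.6022

F = 0.602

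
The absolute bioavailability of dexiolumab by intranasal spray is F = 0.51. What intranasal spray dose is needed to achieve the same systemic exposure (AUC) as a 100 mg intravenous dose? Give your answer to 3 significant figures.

For equal systemic exposure: F × D_ev = D_iv
D_ev = D_iv / F = 100 / 0.51 = 196.078 mg

D_intranasal = 196 mg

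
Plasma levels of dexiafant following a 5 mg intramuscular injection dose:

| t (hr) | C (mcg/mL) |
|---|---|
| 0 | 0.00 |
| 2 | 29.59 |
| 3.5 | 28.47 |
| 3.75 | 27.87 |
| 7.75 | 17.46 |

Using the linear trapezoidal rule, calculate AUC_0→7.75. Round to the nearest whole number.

AUC = 171 mcg/mL·hr

Trapezoidal AUC_0→7.75:
  [0→2]: (0.00+29.59)/2 × 2 = 29.59
  [2→3.5]: (29.59+28.47)/2 × 1.5 = 43.545
  [3.5→3.75]: (28.47+27.87)/2 × 0.25 = 7.0425
  [3.75→7.75]: (27.87+17.46)/2 × 4 = 90.66
  Sum = 170.8375 mcg/mL·hr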